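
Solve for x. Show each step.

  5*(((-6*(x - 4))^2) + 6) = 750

Step 1. [5*(((-6*(x - 4))^2) + 6) = 750] 5·(inner) — divide through by 5, so div: ((-6*(x - 4))^2) + 6 = 150.
Step 2. [((-6*(x - 4))^2) + 6 = 150] +6 is outermost — subtract 6 both sides, so sub: (-6*(x - 4))^2 = 144.
Step 3. [(-6*(x - 4))^2 = 144] LHS squared, RHS 144 ≥ 0: apply √ (±), so sqrt: -6*(x - 4) = 12 or -12.
Step 4. [-6*(x - 4) = 12 or -12] leading coefficient -6: divide by -6 ⇒ div: x - 4 = -2 or 2.
Step 5. [x - 4 = -2 or 2] the outer -4 inverts by adding 4. So sub: x = 2 or 6.

Answer: x ∈ {2, 6}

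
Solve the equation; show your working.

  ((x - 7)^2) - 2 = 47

Step 1. [((x - 7)^2) - 2 = 47] the outer -2 inverts by adding 2, so sub: (x - 7)^2 = 49.
Step 2. [(x - 7)^2 = 49] 49 ≥ 0, LHS is (·)² — take ±√ ⇒ sqrt: x - 7 = 7 or -7.
Step 3. [x - 7 = 7 or -7] the outer -7 inverts by adding 7. So sub: x = 14 or 0.

Answer: x ∈ {0, 14}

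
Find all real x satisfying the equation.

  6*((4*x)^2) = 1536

Step 1. [6*((4*x)^2) = 1536] LHS = 6·(…); ÷6 both sides, so div: (4*x)^2 = 256.
Step 2. [(4*x)^2 = 256] √ both sides: 256 ≥ 0 gives two branches. So sqrt: 4*x = 16 or -16.
Step 3. [4*x = 16 or -16] 4 out front; divide by 4. So div: x = 4 or -4.

Answer: x ∈ {-4, 4}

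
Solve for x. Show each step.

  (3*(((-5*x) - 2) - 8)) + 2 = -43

Step 1. [(3*(((-5*x) - 2) - 8)) + 2 = -43] subtract 2: x sits inside (… + 2). So sub: 3*(((-5*x) - 2) - 8) = -45.
Step 2. [3*(((-5*x) - 2) - 8) = -45] 3 out front; divide by 3, so div: ((-5*x) - 2) - 8 = -15.
Step 3. [((-5*x) - 2) - 8 = -15] 8 comes off first (add 8) ⇒ sub: (-5*x) - 2 = -7.
Step 4. [(-5*x) - 2 = -7] the outer -2 inverts by adding 2, so sub: -5*x = -5.
Step 5. [-5*x = -5] -5·(inner) — divide through by -5 ⇒ div: x = 1.

Answer: x ∈ {1}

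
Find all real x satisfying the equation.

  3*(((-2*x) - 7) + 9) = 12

Step 1. [3*(((-2*x) - 7) + 9) = 12] divide by the outer 3 ⇒ div: ((-2*x) - 7) + 9 = 4.
Step 2. [((-2*x) - 7) + 9 = 4] +9 is outermost — subtract 9 both sides ⇒ sub: (-2*x) - 7 = -5.
Step 3. [(-2*x) - 7 = -5] add 7: x sits inside (… - 7). So sub: -2*x = 2.
Step 4. [-2*x = 2] -2·(inner) — divide through by -2, so div: x = -1.

Answer: x ∈ {-1}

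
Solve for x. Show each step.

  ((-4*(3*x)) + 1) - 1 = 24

Step 1. [((-4*(3*x)) + 1) - 1 = 24] the outer -1 inverts by adding 1, so sub: (-4*(3*x)) + 1 = 25.
Step 2. [(-4*(3*x)) + 1 = 25] 1 comes off first (subtract 1) ⇒ sub: -4*(3*x) = 24.
Step 3. [-4*(3*x) = 24] leading coefficient -4: divide by -4, so div: 3*x = -6.
Step 4. [3*x = -6] leading coefficient 3: divide by 3, so div: x = -2.

Answer: x ∈ {-2}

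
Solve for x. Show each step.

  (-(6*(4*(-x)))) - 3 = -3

Step 1. [(-(6*(4*(-x)))) - 3 = -3] add 3: x sits inside (… - 3). So sub: -(6*(4*(-x))) = 0.
Step 2. [-(6*(4*(-x))) = 0] flip signs both sides, so neg: 6*(4*(-x)) = 0.
Step 3. [6*(4*(-x)) = 0] leading coefficient 6: divide by 6 ⇒ div: 4*(-x) = 0.
Step 4. [4*(-x) = 0] 4·(inner) — divide through by 4. So div: -x = 0.
Step 5. [-x = 0] leading − — multiply by −1, so neg: x = 0.

Answer: x ∈ {0}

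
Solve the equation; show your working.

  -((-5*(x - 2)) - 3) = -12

Step 1. [-((-5*(x - 2)) - 3) = -12] LHS negated; negate both sides. So neg: (-5*(x - 2)) - 3 = 12.
Step 2. [(-5*(x - 2)) - 3 = 12] -3 is outermost — add 3 both sides, so sub: -5*(x - 2) = 15.
Step 3. [-5*(x - 2) = 15] -5·(inner) — divide through by -5. So div: x - 2 = -3.
Step 4. [x - 2 = -3] the outer -2 inverts by adding 2. So sub: x = -1.

Answer: x ∈ {-1}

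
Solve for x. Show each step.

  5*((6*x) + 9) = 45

Step 1. [5*((6*x) + 9) = 45] leading coefficient 5: divide by 5 ⇒ div: (6*x) + 9 = 9.
Step 2. [(6*x) + 9 = 9] peel the +9: subtract 9 from each side, so sub: 6*x = 0.
Step 3. [6*x = 0] divide by the outer 6, so div: x = 0.

Answer: x ∈ {0}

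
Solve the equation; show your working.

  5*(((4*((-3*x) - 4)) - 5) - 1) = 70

Step 1. [5*(((4*((-3*x) - 4)) - 5) - 1) = 70] 5·(inner) — divide through by 5. So div: ((4*((-3*x) - 4)) - 5) - 1 = 14.
Step 2. [((4*((-3*x) - 4)) - 5) - 1 = 14] peel the -1: add 1 from each side, so sub: (4*((-3*x) - 4)) - 5 = 15.
Step 3. [(4*((-3*x) - 4)) - 5 = 15] peel the -5: add 5 from each side. So sub: 4*((-3*x) - 4) = 20.
Step 4. [4*((-3*x) - 4) = 20] 4·(inner) — divide through by 4, so div: (-3*x) - 4 = 5.
Step 5. [(-3*x) - 4 = 5] peel the -4: add 4 from each side ⇒ sub: -3*x = 9.
Step 6. [-3*x = 9] LHS = -3·(…); ÷-3 both sides ⇒ div: x = -3.

Answer: x ∈ {-3}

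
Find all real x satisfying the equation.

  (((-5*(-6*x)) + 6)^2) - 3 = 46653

Step 1. [(((-5*(-6*x)) + 6)^2) - 3 = 46653] peel the -3: add 3 from each side ⇒ sub: ((-5*(-6*x)) + 6)^2 = 46656.
Step 2. [((-5*(-6*x)) + 6)^2 = 46656] √ both sides: 46656 ≥ 0 gives two branches, so sqrt: (-5*(-6*x)) + 6 = 216 or -216.
Step 3. [(-5*(-6*x)) + 6 = 216 or -216] peel the +6: subtract 6 from each side ⇒ sub: -5*(-6*x) = 210 or -222.
Step 4. [-5*(-6*x) = 210 or -222] LHS = -5·(…); ÷-5 both sides. So div: -6*x = -42 or 222/5.
Step 5. [-6*x = -42 or 222/5] leading coefficient -6: divide by -6. So div: x = 7 or -37/5.

Answer: x ∈ {-37/5, 7}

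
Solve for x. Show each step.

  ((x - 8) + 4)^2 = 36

Step 1. [((x - 8) + 4)^2 = 36] 36 ≥ 0, LHS is (·)² — take ±√. So sqrt: (x - 8) + 4 = 6 or -6.
Step 2. [(x - 8) + 4 = 6 or -6] the outer +4 inverts by subtracting 4, so sub: x - 8 = 2 or -10.
Step 3. [x - 8 = 2 or -10] add 8: x sits inside (… - 8). So sub: x = 10 or -2.

Answer: x ∈ {-2, 10}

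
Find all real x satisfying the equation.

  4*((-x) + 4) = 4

Step 1. [4*((-x) + 4) = 4] leading coefficient 4: divide by 4. So div: (-x) + 4 = 1.
Step 2. [(-x) + 4 = 1] 4 comes off first (subtract 4) ⇒ sub: -x = -3.
Step 3. [-x = -3] leading − — multiply by −1 ⇒ neg: x = 3.

Answer: x ∈ {3}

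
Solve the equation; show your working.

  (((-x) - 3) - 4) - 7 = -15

Step 1. [(((-x) - 3) - 4) - 7 = -15] 7 comes off first (add 7) ⇒ sub: ((-x) - 3) - 4 = -8.
Step 2. [((-x) - 3) - 4 = -8] add 4: x sits inside (… - 4) ⇒ sub: (-x) - 3 = -4.
Step 3. [(-x) - 3 = -4] peel the -3: add 3 from each side, so sub: -x = -1.
Step 4. [-x = -1] flip signs both sides ⇒ neg: x = 1.

Answer: x ∈ {1}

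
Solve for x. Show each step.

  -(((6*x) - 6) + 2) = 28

Step 1. [-(((6*x) - 6) + 2) = 28] leading − — multiply by −1. So neg: ((6*x) - 6) + 2 = -28.
Step 2. [((6*x) - 6) + 2 = -28] 2 comes off first (subtract 2) ⇒ sub: (6*x) - 6 = -30.
Step 3. [(6*x) - 6 = -30] peel the -6: add 6 from each side ⇒ sub: 6*x = -24.
Step 4. [6*x = -24] divide by the outer 6. So div: x = -4.

Answer: x ∈ {-4}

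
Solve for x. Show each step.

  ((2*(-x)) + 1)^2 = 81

Step 1. [((2*(-x)) + 1)^2 = 81] LHS squared, RHS 81 ≥ 0: apply √ (±) ⇒ sqrt: (2*(-x)) + 1 = 9 or -9.
Step 2. [(2*(-x)) + 1 = 9 or -9] peel the +1: subtract 1 from each side ⇒ sub: 2*(-x) = 8 or -10.
Step 3. [2*(-x) = 8 or -10] divide by the outer 2. So div: -x = 4 or -5.
Step 4. [-x = 4 or -5] leading − — multiply by −1. So neg: x = -4 or 5.

Answer: x ∈ {-4, 5}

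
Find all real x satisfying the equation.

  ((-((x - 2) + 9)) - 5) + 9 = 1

Step 1. [((-((x - 2) + 9)) - 5) + 9 = 1] 9 comes off first (subtract 9), so sub: (-((x - 2) + 9)) - 5 = -8.
Step 2. [(-((x - 2) + 9)) - 5 = -8] 5 comes off first (add 5), so sub: -((x - 2) + 9) = -3.
Step 3. [-((x - 2) + 9) = -3] leading − — multiply by −1 ⇒ neg: (x - 2) + 9 = 3.
Step 4. [(x - 2) + 9 = 3] peel the +9: subtract 9 from each side ⇒ sub: x - 2 = -6.
Step 5. [x - 2 = -6] add 2: x sits inside (… - 2) ⇒ sub: x = -4.

Answer: x ∈ {-4}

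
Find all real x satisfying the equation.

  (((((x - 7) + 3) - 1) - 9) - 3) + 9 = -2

Step 1. [(((((x - 7) + 3) - 1) - 9) - 3) + 9 = -2] peel the +9: subtract 9 from each side. So sub: ((((x - 7) + 3) - 1) - 9) - 3 = -11.
Step 2. [((((x - 7) + 3) - 1) - 9) - 3 = -11] the outer -3 inverts by adding 3. So sub: (((x - 7) + 3) - 1) - 9 = -8.
Step 3. [(((x - 7) + 3) - 1) - 9 = -8] 9 comes off first (add 9) ⇒ sub: ((x - 7) + 3) - 1 = 1.
Step 4. [((x - 7) + 3) - 1 = 1] 1 comes off first (add 1). So sub: (x - 7) + 3 = 2.
Step 5. [(x - 7) + 3 = 2] peel the +3: subtract 3 from each side, so sub: x - 7 = -1.
Step 6. [x - 7 = -1] peel the -7: add 7 from each side. So sub: x = 6.

Answer: x ∈ {6}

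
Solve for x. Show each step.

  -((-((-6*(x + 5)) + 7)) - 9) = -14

Step 1. [-((-((-6*(x + 5)) + 7)) - 9) = -14] leading − — multiply by −1 ⇒ neg: (-((-6*(x + 5)) + 7)) - 9 = 14.
Step 2. [(-((-6*(x + 5)) + 7)) - 9 = 14] -9 is outermost — add 9 both sides. So sub: -((-6*(x + 5)) + 7) = 23.
Step 3. [-((-6*(x + 5)) + 7) = 23] LHS negated; negate both sides. So neg: (-6*(x + 5)) + 7 = -23.
Step 4. [(-6*(x + 5)) + 7 = -23] subtract 7: x sits inside (… + 7). So sub: -6*(x + 5) = -30.
Step 5. [-6*(x + 5) = -30] -6 out front; divide by -6 ⇒ div: x + 5 = 5.
Step 6. [x + 5 = 5] 5 comes off first (subtract 5). So sub: x = 0.

Answer: x ∈ {0}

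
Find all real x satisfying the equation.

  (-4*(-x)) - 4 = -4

Step 1. [(-4*(-x)) - 4 = -4] 4 comes off first (add 4) ⇒ sub: -4*(-x) = 0.
Step 2. [-4*(-x) = 0] -4·(inner) — divide through by -4. So div: -x = 0.
Step 3. [-x = 0] leading − — multiply by −1 ⇒ neg: x = 0.

Answer: x ∈ {0}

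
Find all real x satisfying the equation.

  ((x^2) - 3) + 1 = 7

Step 1. [((x^2) - 3) + 1 = 7] peel the +1: subtract 1 from each side ⇒ sub: (x^2) - 3 = 6.
Step 2. [(x^2) - 3 = 6] -3 is outermost — add 3 both sides, so sub: x^2 = 9.
Step 3. [x^2 = 9] LHS squared, RHS 9 ≥ 0: apply √ (±) ⇒ sqrt: x = 3 or -3.

Answer: x ∈ {-3, 3}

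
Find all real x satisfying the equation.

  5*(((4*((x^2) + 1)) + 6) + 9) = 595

Step 1. [5*(((4*((x^2) + 1)) + 6) + 9) = 595] 5 out front; divide by 5. So div: ((4*((x^2) + 1)) + 6) + 9 = 119.
Step 2. [((4*((x^2) + 1)) + 6) + 9 = 119] 9 comes off first (subtract 9), so sub: (4*((x^2) + 1)) + 6 = 110.
Step 3. [(4*((x^2) + 1)) + 6 = 110] peel the +6: subtract 6 from each side. So sub: 4*((x^2) + 1) = 104.
Step 4. [4*((x^2) + 1) = 104] divide by the outer 4, so div: (x^2) + 1 = 26.
Step 5. [(x^2) + 1 = 26] subtract 1: x sits inside (… + 1), so sub: x^2 = 25.
Step 6. [x^2 = 25] √ both sides: 25 ≥ 0 gives two branches ⇒ sqrt: x = 5 or -5.

Answer: x ∈ {-5, 5}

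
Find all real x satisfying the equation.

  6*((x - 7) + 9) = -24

Step 1. [6*((x - 7) + 9) = -24] 6·(inner) — divide through by 6 ⇒ div: (x - 7) + 9 = -4.
Step 2. [(x - 7) + 9 = -4] peel the +9: subtract 9 from each side ⇒ sub: x - 7 = -13.
Step 3. [x - 7 = -13] the outer -7 inverts by adding 7 ⇒ sub: x = -6.

Answer: x ∈ {-6}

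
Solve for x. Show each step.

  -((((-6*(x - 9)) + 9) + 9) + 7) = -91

Step 1. [-((((-6*(x - 9)) + 9) + 9) + 7) = -91] leading − — multiply by −1, so neg: (((-6*(x - 9)) + 9) + 9) + 7 = 91.
Step 2. [(((-6*(x - 9)) + 9) + 9) + 7 = 91] 7 comes off first (subtract 7), so sub: ((-6*(x - 9)) + 9) + 9 = 84.
Step 3. [((-6*(x - 9)) + 9) + 9 = 84] subtract 9: x sits inside (… + 9). So sub: (-6*(x - 9)) + 9 = 75.
Step 4. [(-6*(x - 9)) + 9 = 75] 9 comes off first (subtract 9), so sub: -6*(x - 9) = 66.
Step 5. [-6*(x - 9) = 66] leading coefficient -6: divide by -6 ⇒ div: x - 9 = -11.
Step 6. [x - 9 = -11] add 9: x sits inside (… - 9), so sub: x = -2.

Answer: x ∈ {-2}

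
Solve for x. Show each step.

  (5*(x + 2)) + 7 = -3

Step 1. [(5*(x + 2)) + 7 = -3] the outer +7 inverts by subtracting 7 ⇒ sub: 5*(x + 2) = -10.
Step 2. [5*(x + 2) = -10] leading coefficient 5: divide by 5 ⇒ div: x + 2 = -2.
Step 3. [x + 2 = -2] 2 comes off first (subtract 2). So sub: x = -4.

Answer: x ∈ {-4}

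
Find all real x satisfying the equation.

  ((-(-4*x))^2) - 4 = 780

Step 1. [((-(-4*x))^2) - 4 = 780] peel the -4: add 4 from each side, so sub: (-(-4*x))^2 = 784.
Step 2. [(-(-4*x))^2 = 784] √ both sides: 784 ≥ 0 gives two branches ⇒ sqrt: -(-4*x) = 28 or -28.
Step 3. [-(-4*x) = 28 or -28] LHS negated; negate both sides. So neg: -4*x = -28 or 28.
Step 4. [-4*x = -28 or 28] leading coefficient -4: divide by -4. So div: x = 7 or -7.

Answer: x ∈ {-7, 7}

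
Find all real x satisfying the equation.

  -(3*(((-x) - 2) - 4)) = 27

Step 1. [-(3*(((-x) - 2) - 4)) = 27] leading − — multiply by −1, so neg: 3*(((-x) - 2) - 4) = -27.
Step 2. [3*(((-x) - 2) - 4) = -27] divide by the outer 3, so div: ((-x) - 2) - 4 = -9.
Step 3. [((-x) - 2) - 4 = -9] 4 comes off first (add 4) ⇒ sub: (-x) - 2 = -5.
Step 4. [(-x) - 2 = -5] add 2: x sits inside (… - 2) ⇒ sub: -x = -3.
Step 5. [-x = -3] leading − — multiply by −1 ⇒ neg: x = 3.

Answer: x ∈ {3}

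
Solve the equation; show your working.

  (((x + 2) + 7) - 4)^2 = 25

Step 1. [(((x + 2) + 7) - 4)^2 = 25] √ both sides: 25 ≥ 0 gives two branches ⇒ sqrt: ((x + 2) + 7) - 4 = 5 or -5.
Step 2. [((x + 2) + 7) - 4 = 5 or -5] the outer -4 inverts by adding 4. So sub: (x + 2) + 7 = 9 or -1.
Step 3. [(x + 2) + 7 = 9 or -1] peel the +7: subtract 7 from each side ⇒ sub: x + 2 = 2 or -8.
Step 4. [x + 2 = 2 or -8] peel the +2: subtract 2 from each side, so sub: x = 0 or -10.

Answer: x ∈ {-10, 0}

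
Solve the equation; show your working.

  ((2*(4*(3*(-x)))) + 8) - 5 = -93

Step 1. [((2*(4*(3*(-x)))) + 8) - 5 = -93] the outer -5 inverts by adding 5. So sub: (2*(4*(3*(-x)))) + 8 = -88.
Step 2. [(2*(4*(3*(-x)))) + 8 = -88] peel the +8: subtract 8 from each side. So sub: 2*(4*(3*(-x))) = -96.
Step 3. [2*(4*(3*(-x))) = -96] 2·(inner) — divide through by 2, so div: 4*(3*(-x)) = -48.
Step 4. [4*(3*(-x)) = -48] LHS = 4·(…); ÷4 both sides ⇒ div: 3*(-x) = -12.
Step 5. [3*(-x) = -12] divide by the outer 3. So div: -x = -4.
Step 6. [-x = -4] flip signs both sides ⇒ neg: x = 4.

Answer: x ∈ {4}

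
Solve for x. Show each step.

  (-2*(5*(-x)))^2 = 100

Step 1. [(-2*(5*(-x)))^2 = 100] 100 ≥ 0, LHS is (·)² — take ±√, so sqrt: -2*(5*(-x)) = 10 or -10.
Step 2. [-2*(5*(-x)) = 10 or -10] divide by the outer -2, so div: 5*(-x) = -5 or 5.
Step 3. [5*(-x) = -5 or 5] 5 out front; divide by 5, so div: -x = -1 or 1.
Step 4. [-x = -1 or 1] flip signs both sides ⇒ neg: x = 1 or -1.

Answer: x ∈ {-1, 1}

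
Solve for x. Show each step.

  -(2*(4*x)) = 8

Step 1. [-(2*(4*x)) = 8] leading − — multiply by −1 ⇒ neg: 2*(4*x) = -8.
Step 2. [2*(4*x) = -8] 2 out front; divide by 2, so div: 4*x = -4.
Step 3. [4*x = -4] LHS = 4·(…); ÷4 both sides, so div: x = -1.

Answer: x ∈ {-1}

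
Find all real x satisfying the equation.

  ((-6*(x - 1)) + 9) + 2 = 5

Step 1. [((-6*(x - 1)) + 9) + 2 = 5] the outer +2 inverts by subtracting 2. So sub: (-6*(x - 1)) + 9 = 3.
Step 2. [(-6*(x - 1)) + 9 = 3] +9 is outermost — subtract 9 both sides. So sub: -6*(x - 1) = -6.
Step 3. [-6*(x - 1) = -6] LHS = -6·(…); ÷-6 both sides, so div: x - 1 = 1.
Step 4. [x - 1 = 1] 1 comes off first (add 1) ⇒ sub: x = 2.

Answer: x ∈ {2}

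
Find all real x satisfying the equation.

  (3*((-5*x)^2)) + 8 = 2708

Step 1. [(3*((-5*x)^2)) + 8 = 2708] subtract 8: x sits inside (… + 8), so sub: 3*((-5*x)^2) = 2700.
Step 2. [3*((-5*x)^2) = 2700] LHS = 3·(…); ÷3 both sides, so div: (-5*x)^2 = 900.
Step 3. [(-5*x)^2 = 900] 900 ≥ 0, LHS is (·)² — take ±√. So sqrt: -5*x = 30 or -30.
Step 4. [-5*x = 30 or -30] -5 out front; divide by -5, so div: x = -6 or 6.

Answer: x ∈ {-6, 6}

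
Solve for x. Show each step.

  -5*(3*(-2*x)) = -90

Step 1. [-5*(3*(-2*x)) = -90] -5 out front; divide by -5 ⇒ div: 3*(-2*x) = 18.
Step 2. [3*(-2*x) = 18] 3 out front; divide by 3. So div: -2*x = 6.
Step 3. [-2*x = 6] -2·(inner) — divide through by -2, so div: x = -3.

Answer: x ∈ {-3}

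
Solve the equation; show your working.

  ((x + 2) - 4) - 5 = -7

Step 1. [((x + 2) - 4) - 5 = -7] add 5: x sits inside (… - 5), so sub: (x + 2) - 4 = -2.
Step 2. [(x + 2) - 4 = -2] -4 is outermost — add 4 both sides ⇒ sub: x + 2 = 2.
Step 3. [x + 2 = 2] +2 is outermost — subtract 2 both sides ⇒ sub: x = 0.

Answer: x ∈ {0}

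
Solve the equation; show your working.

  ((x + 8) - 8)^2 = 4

Step 1. [((x + 8) - 8)^2 = 4] LHS squared, RHS 4 ≥ 0: apply √ (±) ⇒ sqrt: (x + 8) - 8 = 2 or -2.
Step 2. [(x + 8) - 8 = 2 or -2] the outer -8 inverts by adding 8, so sub: x + 8 = 10 or 6.
Step 3. [x + 8 = 10 or 6] 8 comes off first (subtract 8) ⇒ sub: x = 2 or -2.

Answer: x ∈ {-2, 2}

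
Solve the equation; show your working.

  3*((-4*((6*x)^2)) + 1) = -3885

Step 1. [3*((-4*((6*x)^2)) + 1) = -3885] 3·(inner) — divide through by 3 ⇒ div: (-4*((6*x)^2)) + 1 = -1295.
Step 2. [(-4*((6*x)^2)) + 1 = -1295] subtract 1: x sits inside (… + 1) ⇒ sub: -4*((6*x)^2) = -1296.
Step 3. [-4*((6*x)^2) = -1296] -4·(inner) — divide through by -4 ⇒ div: (6*x)^2 = 324.
Step 4. [(6*x)^2 = 324] √ both sides: 324 ≥ 0 gives two branches ⇒ sqrt: 6*x = 18 or -18.
Step 5. [6*x = 18 or -18] divide by the outer 6 ⇒ div: x = 3 or -3.

Answer: x ∈ {-3, 3}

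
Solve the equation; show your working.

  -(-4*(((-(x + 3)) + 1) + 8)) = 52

Step 1. [-(-4*(((-(x + 3)) + 1) + 8)) = 52] leading − — multiply by −1, so neg: -4*(((-(x + 3)) + 1) + 8) = -52.
Step 2. [-4*(((-(x + 3)) + 1) + 8) = -52] divide by the outer -4 ⇒ div: ((-(x + 3)) + 1) + 8 = 13.
Step 3. [((-(x + 3)) + 1) + 8 = 13] peel the +8: subtract 8 from each side ⇒ sub: (-(x + 3)) + 1 = 5.
Step 4. [(-(x + 3)) + 1 = 5] +1 is outermost — subtract 1 both sides ⇒ sub: -(x + 3) = 4.
Step 5. [-(x + 3) = 4] LHS negated; negate both sides ⇒ neg: x + 3 = -4.
Step 6. [x + 3 = -4] subtract 3: x sits inside (… + 3), so sub: x = -7.

Answer: x ∈ {-7}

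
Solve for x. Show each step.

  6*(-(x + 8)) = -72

Step 1. [6*(-(x + 8)) = -72] 6·(inner) — divide through by 6, so div: -(x + 8) = -12.
Step 2. [-(x + 8) = -12] LHS negated; negate both sides, so neg: x + 8 = 12.
Step 3. [x + 8 = 12] 8 comes off first (subtract 8). So sub: x = 4.

Answer: x ∈ {4}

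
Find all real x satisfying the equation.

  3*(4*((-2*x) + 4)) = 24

Step 1. [3*(4*((-2*x) + 4)) = 24] leading coefficient 3: divide by 3 ⇒ div: 4*((-2*x) + 4) = 8.
Step 2. [4*((-2*x) + 4) = 8] LHS = 4·(…); ÷4 both sides ⇒ div: (-2*x) + 4 = 2.
Step 3. [(-2*x) + 4 = 2] subtract 4: x sits inside (… + 4), so sub: -2*x = -2.
Step 4. [-2*x = -2] divide by the outer -2 ⇒ div: x = 1.

Answer: x ∈ {1}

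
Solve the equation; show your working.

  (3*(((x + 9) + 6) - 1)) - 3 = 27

Step 1. [(3*(((x + 9) + 6) - 1)) - 3 = 27] the outer -3 inverts by adding 3, so sub: 3*(((x + 9) + 6) - 1) = 30.
Step 2. [3*(((x + 9) + 6) - 1) = 30] 3 out front; divide by 3. So div: ((x + 9) + 6) - 1 = 10.
Step 3. [((x + 9) + 6) - 1 = 10] peel the -1: add 1 from each side ⇒ sub: (x + 9) + 6 = 11.
Step 4. [(x + 9) + 6 = 11] peel the +6: subtract 6 from each side. So sub: x + 9 = 5.
Step 5. [x + 9 = 5] +9 is outermost — subtract 9 both sides ⇒ sub: x = -4.

Answer: x ∈ {-4}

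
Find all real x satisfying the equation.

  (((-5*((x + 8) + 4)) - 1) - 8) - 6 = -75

Step 1. [(((-5*((x + 8) + 4)) - 1) - 8) - 6 = -75] 6 comes off first (add 6) ⇒ sub: ((-5*((x + 8) + 4)) - 1) - 8 = -69.
Step 2. [((-5*((x + 8) + 4)) - 1) - 8 = -69] the outer -8 inverts by adding 8, so sub: (-5*((x + 8) + 4)) - 1 = -61.
Step 3. [(-5*((x + 8) + 4)) - 1 = -61] the outer -1 inverts by adding 1. So sub: -5*((x + 8) + 4) = -60.
Step 4. [-5*((x + 8) + 4) = -60] divide by the outer -5. So div: (x + 8) + 4 = 12.
Step 5. [(x + 8) + 4 = 12] +4 is outermost — subtract 4 both sides ⇒ sub: x + 8 = 8.
Step 6. [x + 8 = 8] the outer +8 inverts by subtracting 8. So sub: x = 0.

Answer: x ∈ {0}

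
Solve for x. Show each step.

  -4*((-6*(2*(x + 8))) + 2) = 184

Step 1. [-4*((-6*(2*(x + 8))) + 2) = 184] LHS = -4·(…); ÷-4 both sides ⇒ div: (-6*(2*(x + 8))) + 2 = -46.
Step 2. [(-6*(2*(x + 8))) + 2 = -46] +2 is outermost — subtract 2 both sides ⇒ sub: -6*(2*(x + 8)) = -48.
Step 3. [-6*(2*(x + 8)) = -48] leading coefficient -6: divide by -6, so div: 2*(x + 8) = 8.
Step 4. [2*(x + 8) = 8] LHS = 2·(…); ÷2 both sides. So div: x + 8 = 4.
Step 5. [x + 8 = 4] subtract 8: x sits inside (… + 8). So sub: x = -4.

Answer: x ∈ {-4}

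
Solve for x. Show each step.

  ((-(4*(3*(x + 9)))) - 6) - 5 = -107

Step 1. [((-(4*(3*(x + 9)))) - 6) - 5 = -107] 5 comes off first (add 5) ⇒ sub: (-(4*(3*(x + 9)))) - 6 = -102.
Step 2. [(-(4*(3*(x + 9)))) - 6 = -102] peel the -6: add 6 from each side. So sub: -(4*(3*(x + 9))) = -96.
Step 3. [-(4*(3*(x + 9))) = -96] LHS negated; negate both sides. So neg: 4*(3*(x + 9)) = 96.
Step 4. [4*(3*(x + 9)) = 96] 4 out front; divide by 4 ⇒ div: 3*(x + 9) = 24.
Step 5. [3*(x + 9) = 24] leading coefficient 3: divide by 3, so div: x + 9 = 8.
Step 6. [x + 9 = 8] the outer +9 inverts by subtracting 9. So sub: x = -1.

Answer: x ∈ {-1}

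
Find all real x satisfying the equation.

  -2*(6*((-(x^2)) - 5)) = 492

Step 1. [-2*(6*((-(x^2)) - 5)) = 492] leading coefficient -2: divide by -2, so div: 6*((-(x^2)) - 5) = -246.
Step 2. [6*((-(x^2)) - 5) = -246] divide by the outer 6, so div: (-(x^2)) - 5 = -41.
Step 3. [(-(x^2)) - 5 = -41] the outer -5 inverts by adding 5. So sub: -(x^2) = -36.
Step 4. [-(x^2) = -36] flip signs both sides. So neg: x^2 = 36.
Step 5. [x^2 = 36] 36 ≥ 0, LHS is (·)² — take ±√ ⇒ sqrt: x = 6 or -6.

Answer: x ∈ {-6, 6}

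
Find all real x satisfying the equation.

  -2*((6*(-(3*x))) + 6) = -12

Step 1. [-2*((6*(-(3*x))) + 6) = -12] leading coefficient -2: divide by -2. So div: (6*(-(3*x))) + 6 = 6.
Step 2. [(6*(-(3*x))) + 6 = 6] 6 divides every term; factor it out, so factor: (-(3*x)) + 1 = 1.
Step 3. [(-(3*x)) + 1 = 1] subtract 1: x sits inside (… + 1). So sub: -(3*x) = 0.
Step 4. [-(3*x) = 0] flip signs both sides. So neg: 3*x = 0.
Step 5. [3*x = 0] 3 out front; divide by 3 ⇒ div: x = 0.

Answer: x ∈ {0}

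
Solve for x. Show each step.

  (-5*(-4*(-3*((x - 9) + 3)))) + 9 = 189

Step 1. [(-5*(-4*(-3*((x - 9) + 3)))) + 9 = 189] subtract 9: x sits inside (… + 9). So sub: -5*(-4*(-3*((x - 9) + 3))) = 180.
Step 2. [-5*(-4*(-3*((x - 9) + 3))) = 180] leading coefficient -5: divide by -5. So div: -4*(-3*((x - 9) + 3)) = -36.
Step 3. [-4*(-3*((x - 9) + 3)) = -36] -4 out front; divide by -4 ⇒ div: -3*((x - 9) + 3) = 9.
Step 4. [-3*((x - 9) + 3) = 9] -3 out front; divide by -3 ⇒ div: (x - 9) + 3 = -3.
Step 5. [(x - 9) + 3 = -3] peel the +3: subtract 3 from each side. So sub: x - 9 = -6.
Step 6. [x - 9 = -6] add 9: x sits inside (… - 9), so sub: x = 3.

Answer: x ∈ {3}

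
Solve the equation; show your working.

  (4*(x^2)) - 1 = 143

Step 1. [(4*(x^2)) - 1 = 143] peel the -1: add 1 from each side. So sub: 4*(x^2) = 144.
Step 2. [4*(x^2) = 144] 4·(inner) — divide through by 4. So div: x^2 = 36.
Step 3. [x^2 = 36] 36 ≥ 0, LHS is (·)² — take ±√ ⇒ sqrt: x = 6 or -6.

Answer: x ∈ {-6, 6}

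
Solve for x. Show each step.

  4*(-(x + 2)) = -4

Step 1. [4*(-(x + 2)) = -4] leading coefficient 4: divide by 4, so div: -(x + 2) = -1.
Step 2. [-(x + 2) = -1] flip signs both sides ⇒ neg: x + 2 = 1.
Step 3. [x + 2 = 1] +2 is outermost — subtract 2 both sides. So sub: x = -1.

Answer: x ∈ {-1}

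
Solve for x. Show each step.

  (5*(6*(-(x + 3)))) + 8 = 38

Step 1. [(5*(6*(-(x + 3)))) + 8 = 38] +8 is outermost — subtract 8 both sides ⇒ sub: 5*(6*(-(x + 3))) = 30.
Step 2. [5*(6*(-(x + 3))) = 30] divide by the outer 5. So div: 6*(-(x + 3)) = 6.
Step 3. [6*(-(x + 3)) = 6] divide by the outer 6 ⇒ div: -(x + 3) = 1.
Step 4. [-(x + 3) = 1] leading − — multiply by −1. So neg: x + 3 = -1.
Step 5. [x + 3 = -1] the outer +3 inverts by subtracting 3 ⇒ sub: x = -4.

Answer: x ∈ {-4}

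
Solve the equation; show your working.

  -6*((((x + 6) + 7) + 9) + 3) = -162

Step 1. [-6*((((x + 6) + 7) + 9) + 3) = -162] LHS = -6·(…); ÷-6 both sides ⇒ div: (((x + 6) + 7) + 9) + 3 = 27.
Step 2. [(((x + 6) + 7) + 9) + 3 = 27] subtract 3: x sits inside (… + 3), so sub: ((x + 6) + 7) + 9 = 24.
Step 3. [((x + 6) + 7) + 9 = 24] +9 is outermost — subtract 9 both sides ⇒ sub: (x + 6) + 7 = 15.
Step 4. [(x + 6) + 7 = 15] peel the +7: subtract 7 from each side, so sub: x + 6 = 8.
Step 5. [x + 6 = 8] subtract 6: x sits inside (… + 6). So sub: x = 2.

Answer: x ∈ {2}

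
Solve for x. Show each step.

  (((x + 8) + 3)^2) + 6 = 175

Step 1. [(((x + 8) + 3)^2) + 6 = 175] the outer +6 inverts by subtracting 6 ⇒ sub: ((x + 8) + 3)^2 = 169.
Step 2. [((x + 8) + 3)^2 = 169] √ both sides: 169 ≥ 0 gives two branches. So sqrt: (x + 8) + 3 = 13 or -13.
Step 3. [(x + 8) + 3 = 13 or -13] the outer +3 inverts by subtracting 3, so sub: x + 8 = 10 or -16.
Step 4. [x + 8 = 10 or -16] subtract 8: x sits inside (… + 8) ⇒ sub: x = 2 or -24.

Answer: x ∈ {-24, 2}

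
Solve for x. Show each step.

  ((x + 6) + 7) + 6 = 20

Step 1. [((x + 6) + 7) + 6 = 20] subtract 6: x sits inside (… + 6) ⇒ sub: (x + 6) + 7 = 14.
Step 2. [(x + 6) + 7 = 14] peel the +7: subtract 7 from each side ⇒ sub: x + 6 = 7.
Step 3. [x + 6 = 7] peel the +6: subtract 6 from each side ⇒ sub: x = 1.

Answer: x ∈ {1}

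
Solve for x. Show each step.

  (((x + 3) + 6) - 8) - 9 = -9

Step 1. [(((x + 3) + 6) - 8) - 9 = -9] the outer -9 inverts by adding 9, so sub: ((x + 3) + 6) - 8 = 0.
Step 2. [((x + 3) + 6) - 8 = 0] the outer -8 inverts by adding 8. So sub: (x + 3) + 6 = 8.
Step 3. [(x + 3) + 6 = 8] +6 is outermost — subtract 6 both sides ⇒ sub: x + 3 = 2.
Step 4. [x + 3 = 2] 3 comes off first (subtract 3) ⇒ sub: x = -1.

Answer: x ∈ {-1}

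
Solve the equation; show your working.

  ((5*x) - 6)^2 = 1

Step 1. [((5*x) - 6)^2 = 1] √ both sides: 1 ≥ 0 gives two branches, so sqrt: (5*x) - 6 = 1 or -1.
Step 2. [(5*x) - 6 = 1 or -1] 6 comes off first (add 6). So sub: 5*x = 7 or 5.
Step 3. [5*x = 7 or 5] 5 out front; divide by 5. So div: x = 7/5 or 1.

Answer: x ∈ {1, 7/5}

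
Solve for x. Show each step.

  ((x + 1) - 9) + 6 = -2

Step 1. [((x + 1) - 9) + 6 = -2] the outer +6 inverts by subtracting 6, so sub: (x + 1) - 9 = -8.
Step 2. [(x + 1) - 9 = -8] peel the -9: add 9 from each side ⇒ sub: x + 1 = 1.
Step 3. [x + 1 = 1] 1 comes off first (subtract 1). So sub: x = 0.

Answer: x ∈ {0}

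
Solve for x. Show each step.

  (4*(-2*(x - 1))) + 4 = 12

Step 1. [(4*(-2*(x - 1))) + 4 = 12] 4 | LHS and 4 | 12: pull 4 out, so factor: (-2*(x - 1)) + 1 = 3.
Step 2. [(-2*(x - 1)) + 1 = 3] 1 comes off first (subtract 1), so sub: -2*(x - 1) = 2.
Step 3. [-2*(x - 1) = 2] divide by the outer -2, so div: x - 1 = -1.
Step 4. [x - 1 = -1] the outer -1 inverts by adding 1. So sub: x = 0.

Answer: x ∈ {0}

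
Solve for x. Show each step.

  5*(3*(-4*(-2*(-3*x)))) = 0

Step 1. [5*(3*(-4*(-2*(-3*x)))) = 0] divide by the outer 5, so div: 3*(-4*(-2*(-3*x))) = 0.
Step 2. [3*(-4*(-2*(-3*x))) = 0] divide by the outer 3, so div: -4*(-2*(-3*x)) = 0.
Step 3. [-4*(-2*(-3*x)) = 0] -4 out front; divide by -4, so div: -2*(-3*x) = 0.
Step 4. [-2*(-3*x) = 0] LHS = -2·(…); ÷-2 both sides ⇒ div: -3*x = 0.
Step 5. [-3*x = 0] divide by the outer -3 ⇒ div: x = 0.

Answer: x ∈ {0}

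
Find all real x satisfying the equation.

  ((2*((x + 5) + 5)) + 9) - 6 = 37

Step 1. [((2*((x + 5) + 5)) + 9) - 6 = 37] the outer -6 inverts by adding 6. So sub: (2*((x + 5) + 5)) + 9 = 43.
Step 2. [(2*((x + 5) + 5)) + 9 = 43] peel the +9: subtract 9 from each side ⇒ sub: 2*((x + 5) + 5) = 34.
Step 3. [2*((x + 5) + 5) = 34] divide by the outer 2 ⇒ div: (x + 5) + 5 = 17.
Step 4. [(x + 5) + 5 = 17] 5 comes off first (subtract 5) ⇒ sub: x + 5 = 12.
Step 5. [x + 5 = 12] subtract 5: x sits inside (… + 5) ⇒ sub: x = 7.

Answer: x ∈ {7}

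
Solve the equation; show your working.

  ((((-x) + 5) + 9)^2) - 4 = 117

Step 1. [((((-x) + 5) + 9)^2) - 4 = 117] the outer -4 inverts by adding 4. So sub: (((-x) + 5) + 9)^2 = 121.
Step 2. [(((-x) + 5) + 9)^2 = 121] LHS squared, RHS 121 ≥ 0: apply √ (±) ⇒ sqrt: ((-x) + 5) + 9 = 11 or -11.
Step 3. [((-x) + 5) + 9 = 11 or -11] the outer +9 inverts by subtracting 9. So sub: (-x) + 5 = 2 or -20.
Step 4. [(-x) + 5 = 2 or -20] 5 comes off first (subtract 5), so sub: -x = -3 or -25.
Step 5. [-x = -3 or -25] leading − — multiply by −1, so neg: x = 3 or 25.

Answer: x ∈ {3, 25}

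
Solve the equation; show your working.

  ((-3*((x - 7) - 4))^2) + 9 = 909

Step 1. [((-3*((x - 7) - 4))^2) + 9 = 909] subtract 9: x sits inside (… + 9) ⇒ sub: (-3*((x - 7) - 4))^2 = 900.
Step 2. [(-3*((x - 7) - 4))^2 = 900] LHS squared, RHS 900 ≥ 0: apply √ (±), so sqrt: -3*((x - 7) - 4) = 30 or -30.
Step 3. [-3*((x - 7) - 4) = 30 or -30] -3·(inner) — divide through by -3, so div: (x - 7) - 4 = -10 or 10.
Step 4. [(x - 7) - 4 = -10 or 10] 4 comes off first (add 4). So sub: x - 7 = -6 or 14.
Step 5. [x - 7 = -6 or 14] peel the -7: add 7 from each side. So sub: x = 1 or 21.

Answer: x ∈ {1, 21}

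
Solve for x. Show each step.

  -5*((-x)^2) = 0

Step 1. [-5*((-x)^2) = 0] LHS = -5·(…); ÷-5 both sides, so div: (-x)^2 = 0.
Step 2. [(-x)^2 = 0] LHS squared, RHS 0 ≥ 0: apply √ (±) ⇒ sqrt: -x = 0.
Step 3. [-x = 0] leading − — multiply by −1 ⇒ neg: x = 0.

Answer: x ∈ {0}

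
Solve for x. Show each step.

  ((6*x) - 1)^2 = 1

Step 1. [((6*x) - 1)^2 = 1] LHS squared, RHS 1 ≥ 0: apply √ (±) ⇒ sqrt: (6*x) - 1 = 1 or -1.
Step 2. [(6*x) - 1 = 1 or -1] add 1: x sits inside (… - 1), so sub: 6*x = 2 or 0.
Step 3. [6*x = 2 or 0] divide by the outer 6. So div: x = 1/3 or 0.

Answer: x ∈ {0, 1/3}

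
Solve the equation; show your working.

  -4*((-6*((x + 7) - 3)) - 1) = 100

Step 1. [-4*((-6*((x + 7) - 3)) - 1) = 100] -4·(inner) — divide through by -4. So div: (-6*((x + 7) - 3)) - 1 = -25.
Step 2. [(-6*((x + 7) - 3)) - 1 = -25] 1 comes off first (add 1). So sub: -6*((x + 7) - 3) = -24.
Step 3. [-6*((x + 7) - 3) = -24] -6 out front; divide by -6 ⇒ div: (x + 7) - 3 = 4.
Step 4. [(x + 7) - 3 = 4] 3 comes off first (add 3) ⇒ sub: x + 7 = 7.
Step 5. [x + 7 = 7] the outer +7 inverts by subtracting 7, so sub: x = 0.

Answer: x ∈ {0}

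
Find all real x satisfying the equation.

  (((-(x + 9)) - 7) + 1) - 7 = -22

Step 1. [(((-(x + 9)) - 7) + 1) - 7 = -22] the outer -7 inverts by adding 7 ⇒ sub: ((-(x + 9)) - 7) + 1 = -15.
Step 2. [((-(x + 9)) - 7) + 1 = -15] subtract 1: x sits inside (… + 1) ⇒ sub: (-(x + 9)) - 7 = -16.
Step 3. [(-(x + 9)) - 7 = -16] -7 is outermost — add 7 both sides. So sub: -(x + 9) = -9.
Step 4. [-(x + 9) = -9] flip signs both sides ⇒ neg: x + 9 = 9.
Step 5. [x + 9 = 9] 9 comes off first (subtract 9). So sub: x = 0.

Answer: x ∈ {0}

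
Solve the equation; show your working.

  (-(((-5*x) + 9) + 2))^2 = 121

Step 1. [(-(((-5*x) + 9) + 2))^2 = 121] √ both sides: 121 ≥ 0 gives two branches. So sqrt: -(((-5*x) + 9) + 2) = 11 or -11.
Step 2. [-(((-5*x) + 9) + 2) = 11 or -11] LHS negated; negate both sides ⇒ neg: ((-5*x) + 9) + 2 = -11 or 11.
Step 3. [((-5*x) + 9) + 2 = -11 or 11] peel the +2: subtract 2 from each side, so sub: (-5*x) + 9 = -13 or 9.
Step 4. [(-5*x) + 9 = -13 or 9] peel the +9: subtract 9 from each side. So sub: -5*x = -22 or 0.
Step 5. [-5*x = -22 or 0] leading coefficient -5: divide by -5 ⇒ div: x = 22/5 or 0.

Answer: x ∈ {0, 22/5}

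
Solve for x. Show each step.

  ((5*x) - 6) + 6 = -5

Step 1. [((5*x) - 6) + 6 = -5] the outer +6 inverts by subtracting 6, so sub: (5*x) - 6 = -11.
Step 2. [(5*x) - 6 = -11] add 6: x sits inside (… - 6), so sub: 5*x = -5.
Step 3. [5*x = -5] 5 out front; divide by 5. So div: x = -1.

Answer: x ∈ {-1}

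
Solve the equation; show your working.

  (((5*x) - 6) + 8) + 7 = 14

Step 1. [(((5*x) - 6) + 8) + 7 = 14] the outer +7 inverts by subtracting 7 ⇒ sub: ((5*x) - 6) + 8 = 7.
Step 2. [((5*x) - 6) + 8 = 7] 8 comes off first (subtract 8). So sub: (5*x) - 6 = -1.
Step 3. [(5*x) - 6 = -1] 6 comes off first (add 6). So sub: 5*x = 5.
Step 4. [5*x = 5] divide by the outer 5, so div: x = 1.

Answer: x ∈ {1}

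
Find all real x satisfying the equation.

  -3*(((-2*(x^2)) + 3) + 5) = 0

Step 1. [-3*(((-2*(x^2)) + 3) + 5) = 0] -3·(inner) — divide through by -3, so div: ((-2*(x^2)) + 3) + 5 = 0.
Step 2. [((-2*(x^2)) + 3) + 5 = 0] +5 is outermost — subtract 5 both sides. So sub: (-2*(x^2)) + 3 = -5.
Step 3. [(-2*(x^2)) + 3 = -5] the outer +3 inverts by subtracting 3. So sub: -2*(x^2) = -8.
Step 4. [-2*(x^2) = -8] -2·(inner) — divide through by -2. So div: x^2 = 4.
Step 5. [x^2 = 4] √ both sides: 4 ≥ 0 gives two branches ⇒ sqrt: x = 2 or -2.

Answer: x ∈ {-2, 2}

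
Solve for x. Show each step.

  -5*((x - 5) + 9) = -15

Step 1. [-5*((x - 5) + 9) = -15] -5 out front; divide by -5, so div: (x - 5) + 9 = 3.
Step 2. [(x - 5) + 9 = 3] peel the +9: subtract 9 from each side, so sub: x - 5 = -6.
Step 3. [x - 5 = -6] the outer -5 inverts by adding 5. So sub: x = -1.

Answer: x ∈ {-1}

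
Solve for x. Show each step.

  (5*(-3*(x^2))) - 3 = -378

Step 1. [(5*(-3*(x^2))) - 3 = -378] 3 comes off first (add 3). So sub: 5*(-3*(x^2)) = -375.
Step 2. [5*(-3*(x^2)) = -375] divide by the outer 5 ⇒ div: -3*(x^2) = -75.
Step 3. [-3*(x^2) = -75] -3·(inner) — divide through by -3 ⇒ div: x^2 = 25.
Step 4. [x^2 = 25] √ both sides: 25 ≥ 0 gives two branches, so sqrt: x = 5 or -5.

Answer: x ∈ {-5, 5}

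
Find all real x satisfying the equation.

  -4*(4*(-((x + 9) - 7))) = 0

Step 1. [-4*(4*(-((x + 9) - 7))) = 0] divide by the outer -4, so div: 4*(-((x + 9) - 7)) = 0.
Step 2. [4*(-((x + 9) - 7)) = 0] leading coefficient 4: divide by 4. So div: -((x + 9) - 7) = 0.
Step 3. [-((x + 9) - 7) = 0] leading − — multiply by −1, so neg: (x + 9) - 7 = 0.
Step 4. [(x + 9) - 7 = 0] 7 comes off first (add 7) ⇒ sub: x + 9 = 7.
Step 5. [x + 9 = 7] +9 is outermost — subtract 9 both sides, so sub: x = -2.

Answer: x ∈ {-2}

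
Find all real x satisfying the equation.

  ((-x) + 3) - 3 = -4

Step 1. [((-x) + 3) - 3 = -4] -3 is outermost — add 3 both sides, so sub: (-x) + 3 = -1.
Step 2. [(-x) + 3 = -1] the outer +3 inverts by subtracting 3. So sub: -x = -4.
Step 3. [-x = -4] flip signs both sides ⇒ neg: x = 4.

Answer: x ∈ {4}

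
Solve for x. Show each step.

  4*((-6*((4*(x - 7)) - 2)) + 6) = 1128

Step 1. [4*((-6*((4*(x - 7)) - 2)) + 6) = 1128] 4·(inner) — divide through by 4. So div: (-6*((4*(x - 7)) - 2)) + 6 = 282.
Step 2. [(-6*((4*(x - 7)) - 2)) + 6 = 282] common factor -6 (LHS and 282) — divide through ⇒ factor: ((4*(x - 7)) - 2) - 1 = -47.
Step 3. [((4*(x - 7)) - 2) - 1 = -47] the outer -1 inverts by adding 1 ⇒ sub: (4*(x - 7)) - 2 = -46.
Step 4. [(4*(x - 7)) - 2 = -46] -2 is outermost — add 2 both sides ⇒ sub: 4*(x - 7) = -44.
Step 5. [4*(x - 7) = -44] 4·(inner) — divide through by 4, so div: x - 7 = -11.
Step 6. [x - 7 = -11] peel the -7: add 7 from each side, so sub: x = -4.

Answer: x ∈ {-4}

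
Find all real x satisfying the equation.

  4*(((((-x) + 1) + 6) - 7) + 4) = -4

Step 1. [4*(((((-x) + 1) + 6) - 7) + 4) = -4] 4·(inner) — divide through by 4, so div: ((((-x) + 1) + 6) - 7) + 4 = -1.
Step 2. [((((-x) + 1) + 6) - 7) + 4 = -1] 4 comes off first (subtract 4), so sub: (((-x) + 1) + 6) - 7 = -5.
Step 3. [(((-x) + 1) + 6) - 7 = -5] 7 comes off first (add 7), so sub: ((-x) + 1) + 6 = 2.
Step 4. [((-x) + 1) + 6 = 2] subtract 6: x sits inside (… + 6) ⇒ sub: (-x) + 1 = -4.
Step 5. [(-x) + 1 = -4] the outer +1 inverts by subtracting 1, so sub: -x = -5.
Step 6. [-x = -5] LHS negated; negate both sides, so neg: x = 5.

Answer: x ∈ {5}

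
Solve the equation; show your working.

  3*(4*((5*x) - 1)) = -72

Step 1. [3*(4*((5*x) - 1)) = -72] leading coefficient 3: divide by 3. So div: 4*((5*x) - 1) = -24.
Step 2. [4*((5*x) - 1) = -24] LHS = 4·(…); ÷4 both sides ⇒ div: (5*x) - 1 = -6.
Step 3. [(5*x) - 1 = -6] peel the -1: add 1 from each side, so sub: 5*x = -5.
Step 4. [5*x = -5] 5 out front; divide by 5, so div: x = -1.

Answer: x ∈ {-1}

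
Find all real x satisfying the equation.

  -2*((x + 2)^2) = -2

Step 1. [-2*((x + 2)^2) = -2] divide by the outer -2, so div: (x + 2)^2 = 1.
Step 2. [(x + 2)^2 = 1] LHS squared, RHS 1 ≥ 0: apply √ (±) ⇒ sqrt: x + 2 = 1 or -1.
Step 3. [x + 2 = 1 or -1] subtract 2: x sits inside (… + 2), so sub: x = -1 or -3.

Answer: x ∈ {-3, -1}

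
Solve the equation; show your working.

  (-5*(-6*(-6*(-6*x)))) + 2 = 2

Step 1. [(-5*(-6*(-6*(-6*x)))) + 2 = 2] subtract 2: x sits inside (… + 2), so sub: -5*(-6*(-6*(-6*x))) = 0.
Step 2. [-5*(-6*(-6*(-6*x))) = 0] -5·(inner) — divide through by -5. So div: -6*(-6*(-6*x)) = 0.
Step 3. [-6*(-6*(-6*x)) = 0] -6 out front; divide by -6 ⇒ div: -6*(-6*x) = 0.
Step 4. [-6*(-6*x) = 0] leading coefficient -6: divide by -6 ⇒ div: -6*x = 0.
Step 5. [-6*x = 0] divide by the outer -6. So div: x = 0.

Answer: x ∈ {0}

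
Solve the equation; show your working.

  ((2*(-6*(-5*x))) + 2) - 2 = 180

Step 1. [((2*(-6*(-5*x))) + 2) - 2 = 180] peel the -2: add 2 from each side, so sub: (2*(-6*(-5*x))) + 2 = 182.
Step 2. [(2*(-6*(-5*x))) + 2 = 182] 2 | LHS and 2 | 182: pull 2 out ⇒ factor: (-6*(-5*x)) + 1 = 91.
Step 3. [(-6*(-5*x)) + 1 = 91] peel the +1: subtract 1 from each side ⇒ sub: -6*(-5*x) = 90.
Step 4. [-6*(-5*x) = 90] leading coefficient -6: divide by -6 ⇒ div: -5*x = -15.
Step 5. [-5*x = -15] LHS = -5·(…); ÷-5 both sides, so div: x = 3.

Answer: x ∈ {3}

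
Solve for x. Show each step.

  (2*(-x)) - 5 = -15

Step 1. [(2*(-x)) - 5 = -15] 5 comes off first (add 5), so sub: 2*(-x) = -10.
Step 2. [2*(-x) = -10] divide by the outer 2 ⇒ div: -x = -5.
Step 3. [-x = -5] LHS negated; negate both sides. So neg: x = 5.

Answer: x ∈ {5}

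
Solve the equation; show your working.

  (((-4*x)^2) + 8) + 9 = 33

Step 1. [(((-4*x)^2) + 8) + 9 = 33] 9 comes off first (subtract 9). So sub: ((-4*x)^2) + 8 = 24.
Step 2. [((-4*x)^2) + 8 = 24] subtract 8: x sits inside (… + 8) ⇒ sub: (-4*x)^2 = 16.
Step 3. [(-4*x)^2 = 16] √ both sides: 16 ≥ 0 gives two branches. So sqrt: -4*x = 4 or -4.
Step 4. [-4*x = 4 or -4] leading coefficient -4: divide by -4, so div: x = -1 or 1.

Answer: x ∈ {-1, 1}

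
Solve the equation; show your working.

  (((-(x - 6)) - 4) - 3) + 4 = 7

Step 1. [(((-(x - 6)) - 4) - 3) + 4 = 7] the outer +4 inverts by subtracting 4 ⇒ sub: ((-(x - 6)) - 4) - 3 = 3.
Step 2. [((-(x - 6)) - 4) - 3 = 3] 3 comes off first (add 3) ⇒ sub: (-(x - 6)) - 4 = 6.
Step 3. [(-(x - 6)) - 4 = 6] peel the -4: add 4 from each side. So sub: -(x - 6) = 10.
Step 4. [-(x - 6) = 10] flip signs both sides, so neg: x - 6 = -10.
Step 5. [x - 6 = -10] peel the -6: add 6 from each side ⇒ sub: x = -4.

Answer: x ∈ {-4}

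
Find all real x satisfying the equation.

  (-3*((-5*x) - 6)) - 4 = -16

Step 1. [(-3*((-5*x) - 6)) - 4 = -16] -4 is outermost — add 4 both sides ⇒ sub: -3*((-5*x) - 6) = -12.
Step 2. [-3*((-5*x) - 6) = -12] leading coefficient -3: divide by -3. So div: (-5*x) - 6 = 4.
Step 3. [(-5*x) - 6 = 4] -6 is outermost — add 6 both sides ⇒ sub: -5*x = 10.
Step 4. [-5*x = 10] -5 out front; divide by -5. So div: x = -2.

Answer: x ∈ {-2}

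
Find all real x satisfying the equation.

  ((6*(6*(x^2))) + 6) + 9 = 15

Step 1. [((6*(6*(x^2))) + 6) + 9 = 15] 9 comes off first (subtract 9). So sub: (6*(6*(x^2))) + 6 = 6.
Step 2. [(6*(6*(x^2))) + 6 = 6] +6 is outermost — subtract 6 both sides. So sub: 6*(6*(x^2)) = 0.
Step 3. [6*(6*(x^2)) = 0] 6 out front; divide by 6. So div: 6*(x^2) = 0.
Step 4. [6*(x^2) = 0] leading coefficient 6: divide by 6 ⇒ div: x^2 = 0.
Step 5. [x^2 = 0] LHS squared, RHS 0 ≥ 0: apply √ (±), so sqrt: x = 0.

Answer: x ∈ {0}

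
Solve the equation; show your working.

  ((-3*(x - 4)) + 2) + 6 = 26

Step 1. [((-3*(x - 4)) + 2) + 6 = 26] subtract 6: x sits inside (… + 6). So sub: (-3*(x - 4)) + 2 = 20.
Step 2. [(-3*(x - 4)) + 2 = 20] peel the +2: subtract 2 from each side. So sub: -3*(x - 4) = 18.
Step 3. [-3*(x - 4) = 18] divide by the outer -3, so div: x - 4 = -6.
Step 4. [x - 4 = -6] -4 is outermost — add 4 both sides ⇒ sub: x = -2.

Answer: x ∈ {-2}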